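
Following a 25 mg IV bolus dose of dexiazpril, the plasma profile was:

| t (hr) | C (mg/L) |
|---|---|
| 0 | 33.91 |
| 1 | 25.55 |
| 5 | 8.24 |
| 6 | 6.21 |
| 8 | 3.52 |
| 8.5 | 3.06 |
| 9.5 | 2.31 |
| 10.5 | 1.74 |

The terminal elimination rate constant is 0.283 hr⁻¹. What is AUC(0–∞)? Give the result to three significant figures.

Trapezoidal AUC_0→10.5:
  [0→1]: (33.91+25.55)/2 × 1 = 29.73
  [1→5]: (25.55+8.24)/2 × 4 = 67.58
  [5→6]: (8.24+6.21)/2 × 1 = 7.225
  [6→8]: (6.21+3.52)/2 × 2 = 9.73
  [8→8.5]: (3.52+3.06)/2 × 0.5 = 1.645
  [8.5→9.5]: (3.06+2.31)/2 × 1 = 2.685
  [9.5→10.5]: (2.31+1.74)/2 × 1 = 2.025
  Sum = 120.62 mg/L·hr
Extrapolated tail: C_last / k_e = 1.74 / 0.283 = 6.148
AUC_0→∞ = 120.62 + 6.148 = 126.768 mg/L·hr

AUC = 127 mg/L·hr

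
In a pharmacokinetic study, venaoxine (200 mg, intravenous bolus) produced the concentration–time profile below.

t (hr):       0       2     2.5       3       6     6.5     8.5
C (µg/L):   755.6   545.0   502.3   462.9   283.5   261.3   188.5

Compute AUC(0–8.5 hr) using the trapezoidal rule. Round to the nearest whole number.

AUC = 3509 µg/L·hr

Trapezoidal AUC_0→8.5:
  [0→2]: (755.6+545.0)/2 × 2 = 1300.6
  [2→2.5]: (545.0+502.3)/2 × 0.5 = 261.825
  [2.5→3]: (502.3+462.9)/2 × 0.5 = 241.3
  [3→6]: (462.9+283.5)/2 × 3 = 1119.6
  [6→6.5]: (283.5+261.3)/2 × 0.5 = 136.2
  [6.5→8.5]: (261.3+188.5)/2 × 2 = 449.8
  Sum = 3509.325 µg/L·hr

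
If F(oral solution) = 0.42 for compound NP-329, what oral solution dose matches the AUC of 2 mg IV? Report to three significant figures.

D_oral = 4.76 mg

For equal systemic exposure: F × D_ev = D_iv
D_ev = D_iv / F = 2 / 0.42 = 4.7619 mg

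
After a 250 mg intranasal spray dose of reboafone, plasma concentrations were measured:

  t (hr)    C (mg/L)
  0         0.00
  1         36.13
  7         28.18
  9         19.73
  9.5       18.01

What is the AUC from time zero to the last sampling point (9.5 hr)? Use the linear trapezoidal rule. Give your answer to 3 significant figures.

Trapezoidal AUC_0→9.5:
  [0→1]: (0.00+36.13)/2 × 1 = 18.065
  [1→7]: (36.13+28.18)/2 × 6 = 192.93
  [7→9]: (28.18+19.73)/2 × 2 = 47.91
  [9→9.5]: (19.73+18.01)/2 × 0.5 = 9.435
  Sum = 268.34 mg/L·hr

AUC = 268 mg/L·hr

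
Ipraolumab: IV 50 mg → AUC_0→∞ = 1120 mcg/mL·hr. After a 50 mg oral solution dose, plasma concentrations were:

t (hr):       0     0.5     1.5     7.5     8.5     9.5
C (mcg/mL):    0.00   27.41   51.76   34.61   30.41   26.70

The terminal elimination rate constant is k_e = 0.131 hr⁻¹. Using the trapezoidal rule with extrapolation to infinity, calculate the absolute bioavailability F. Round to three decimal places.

Trapezoidal AUC_0→9.5 (oral solution):
  [0→0.5]: (0.00+27.41)/2 × 0.5 = 6.8525
  [0.5→1.5]: (27.41+51.76)/2 × 1 = 39.585
  [1.5→7.5]: (51.76+34.61)/2 × 6 = 259.11
  [7.5→8.5]: (34.61+30.41)/2 × 1 = 32.51
  [8.5→9.5]: (30.41+26.70)/2 × 1 = 28.555
  Sum = 366.6125 mcg/mL·hr
Tail: C_last/k_e = 26.70/0.131 = 203.817
AUC_0→∞ (oral solution) = 366.6125 + 203.817 = 570.4295 mcg/mL·hr
F = (AUC_ev/D_ev)/(AUC_iv/D_iv) = (570.4295/50)/(1120/50) = 11.40859/22.4 = 0.5093

F = 0.509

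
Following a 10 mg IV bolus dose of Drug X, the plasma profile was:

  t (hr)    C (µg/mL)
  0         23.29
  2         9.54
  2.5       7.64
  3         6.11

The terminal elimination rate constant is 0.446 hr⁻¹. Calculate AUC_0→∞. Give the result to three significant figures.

Trapezoidal AUC_0→3:
  [0→2]: (23.29+9.54)/2 × 2 = 32.83
  [2→2.5]: (9.54+7.64)/2 × 0.5 = 4.295
  [2.5→3]: (7.64+6.11)/2 × 0.5 = 3.4375
  Sum = 40.5625 µg/mL·hr
Extrapolated tail: C_last / k_e = 6.11 / 0.446 = 13.700
AUC_0→∞ = 40.5625 + 13.700 = 54.2625 µg/mL·hr

AUC = 54.3 µg/mL·hr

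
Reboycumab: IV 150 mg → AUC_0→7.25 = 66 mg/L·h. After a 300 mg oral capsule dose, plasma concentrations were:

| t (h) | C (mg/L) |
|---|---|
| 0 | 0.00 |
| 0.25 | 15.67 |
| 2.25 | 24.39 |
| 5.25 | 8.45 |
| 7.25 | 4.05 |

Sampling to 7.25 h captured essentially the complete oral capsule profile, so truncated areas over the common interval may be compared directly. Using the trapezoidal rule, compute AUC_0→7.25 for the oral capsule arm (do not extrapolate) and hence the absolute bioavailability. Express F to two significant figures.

F = 0.79

Trapezoidal AUC_0→7.25 (oral capsule):
  [0→0.25]: (0.00+15.67)/2 × 0.25 = 1.95875
  [0.25→2.25]: (15.67+24.39)/2 × 2 = 40.06
  [2.25→5.25]: (24.39+8.45)/2 × 3 = 49.26
  [5.25→7.25]: (8.45+4.05)/2 × 2 = 12.5
  Sum = 103.77875 mg/L·h
F = (AUC_ev/D_ev)/(AUC_iv/D_iv) = (103.77875/300)/(66/150) = 0.345929/0.44 = 0.7862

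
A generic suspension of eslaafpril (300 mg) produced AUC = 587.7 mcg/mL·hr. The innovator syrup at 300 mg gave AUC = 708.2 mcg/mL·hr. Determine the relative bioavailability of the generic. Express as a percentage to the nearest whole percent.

F_rel = (AUC_test/D_test) / (AUC_ref/D_ref)
      = (587.7/300) / (708.2/300)
      = 1.959 / 2.36067 = 0.8298 = 82.98%

F_rel = 83%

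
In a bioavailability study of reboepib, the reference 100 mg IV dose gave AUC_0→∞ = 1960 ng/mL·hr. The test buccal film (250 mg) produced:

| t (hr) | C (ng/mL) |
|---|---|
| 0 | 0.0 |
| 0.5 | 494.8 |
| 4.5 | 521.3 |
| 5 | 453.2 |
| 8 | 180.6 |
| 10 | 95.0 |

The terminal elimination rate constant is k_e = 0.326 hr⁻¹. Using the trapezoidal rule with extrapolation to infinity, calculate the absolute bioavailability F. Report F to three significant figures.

Trapezoidal AUC_0→10 (buccal film):
  [0→0.5]: (0.0+494.8)/2 × 0.5 = 123.7
  [0.5→4.5]: (494.8+521.3)/2 × 4 = 2032.2
  [4.5→5]: (521.3+453.2)/2 × 0.5 = 243.625
  [5→8]: (453.2+180.6)/2 × 3 = 950.7
  [8→10]: (180.6+95.0)/2 × 2 = 275.6
  Sum = 3625.825 ng/mL·hr
Tail: C_last/k_e = 95.0/0.326 = 291.411
AUC_0→∞ (buccal film) = 3625.825 + 291.411 = 3917.236 ng/mL·hr
F = (AUC_ev/D_ev)/(AUC_iv/D_iv) = (3917.236/250)/(1960/100) = 15.668944/19.6 = 0.7994

F = 0.799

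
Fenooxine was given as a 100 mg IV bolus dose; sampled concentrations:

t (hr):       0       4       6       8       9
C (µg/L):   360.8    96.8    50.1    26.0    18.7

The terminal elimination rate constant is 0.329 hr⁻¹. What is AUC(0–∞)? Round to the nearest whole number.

Trapezoidal AUC_0→9:
  [0→4]: (360.8+96.8)/2 × 4 = 915.2
  [4→6]: (96.8+50.1)/2 × 2 = 146.9
  [6→8]: (50.1+26.0)/2 × 2 = 76.1
  [8→9]: (26.0+18.7)/2 × 1 = 22.35
  Sum = 1160.55 µg/L·hr
Extrapolated tail: C_last / k_e = 18.7 / 0.329 = 56.839
AUC_0→∞ = 1160.55 + 56.839 = 1217.389 µg/L·hr

AUC = 1217 µg/L·hr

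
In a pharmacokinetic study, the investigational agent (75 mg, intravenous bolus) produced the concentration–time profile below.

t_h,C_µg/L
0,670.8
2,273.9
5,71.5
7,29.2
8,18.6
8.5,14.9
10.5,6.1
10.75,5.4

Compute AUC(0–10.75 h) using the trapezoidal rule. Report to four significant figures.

AUC = 1618 µg/L·h

Trapezoidal AUC_0→10.75:
  [0→2]: (670.8+273.9)/2 × 2 = 944.7
  [2→5]: (273.9+71.5)/2 × 3 = 518.1
  [5→7]: (71.5+29.2)/2 × 2 = 100.7
  [7→8]: (29.2+18.6)/2 × 1 = 23.9
  [8→8.5]: (18.6+14.9)/2 × 0.5 = 8.375
  [8.5→10.5]: (14.9+6.1)/2 × 2 = 21.0
  [10.5→10.75]: (6.1+5.4)/2 × 0.25 = 1.4375
  Sum = 1618.2125 µg/L·h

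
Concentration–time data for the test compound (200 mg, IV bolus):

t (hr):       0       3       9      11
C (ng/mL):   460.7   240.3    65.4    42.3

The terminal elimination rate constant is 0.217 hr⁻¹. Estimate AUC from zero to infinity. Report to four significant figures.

Trapezoidal AUC_0→11:
  [0→3]: (460.7+240.3)/2 × 3 = 1051.5
  [3→9]: (240.3+65.4)/2 × 6 = 917.1
  [9→11]: (65.4+42.3)/2 × 2 = 107.7
  Sum = 2076.3 ng/mL·hr
Extrapolated tail: C_last / k_e = 42.3 / 0.217 = 194.931
AUC_0→∞ = 2076.3 + 194.931 = 2271.231 ng/mL·hr

AUC = 2271 ng/mL·hr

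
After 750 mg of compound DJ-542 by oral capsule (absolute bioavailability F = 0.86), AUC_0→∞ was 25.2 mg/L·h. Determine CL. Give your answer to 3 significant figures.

CL = F × Dose / AUC_0→∞
   = 0.86 × 750 / 25.2 = 25.5952 L/h

CL = 25.6 L/h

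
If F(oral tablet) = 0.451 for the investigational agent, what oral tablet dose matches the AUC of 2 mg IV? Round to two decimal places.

D_oral = 4.43 mg

For equal systemic exposure: F × D_ev = D_iv
D_ev = D_iv / F = 2 / 0.451 = 4.43459 mg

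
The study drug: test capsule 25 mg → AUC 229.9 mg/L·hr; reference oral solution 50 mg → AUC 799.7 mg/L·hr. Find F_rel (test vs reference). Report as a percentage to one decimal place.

F_rel = 57.5%

F_rel = (AUC_test/D_test) / (AUC_ref/D_ref)
      = (229.9/25) / (799.7/50)
      = 9.196 / 15.994 = 0.5750 = 57.50%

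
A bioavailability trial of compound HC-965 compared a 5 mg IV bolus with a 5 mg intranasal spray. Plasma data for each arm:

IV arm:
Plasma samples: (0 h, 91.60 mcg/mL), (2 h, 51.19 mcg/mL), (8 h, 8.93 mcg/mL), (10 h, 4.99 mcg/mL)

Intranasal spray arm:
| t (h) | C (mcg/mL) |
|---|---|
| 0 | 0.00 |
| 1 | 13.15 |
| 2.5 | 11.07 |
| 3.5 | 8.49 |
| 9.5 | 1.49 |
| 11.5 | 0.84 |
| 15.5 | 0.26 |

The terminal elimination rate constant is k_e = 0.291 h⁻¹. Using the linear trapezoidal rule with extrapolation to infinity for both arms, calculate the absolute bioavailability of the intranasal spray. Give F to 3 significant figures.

F = 0.197

Trapezoidal AUC_0→10 (IV):
  [0→2]: (91.60+51.19)/2 × 2 = 142.79
  [2→8]: (51.19+8.93)/2 × 6 = 180.36
  [8→10]: (8.93+4.99)/2 × 2 = 13.92
  Sum = 337.07 mcg/mL·h
IV tail: 4.99/0.291 = 17.148; AUC_iv,0→∞ = 337.07 + 17.148 = 354.218 mcg/mL·h
Trapezoidal AUC_0→15.5 (intranasal spray):
  [0→1]: (0.00+13.15)/2 × 1 = 6.575
  [1→2.5]: (13.15+11.07)/2 × 1.5 = 18.165
  [2.5→3.5]: (11.07+8.49)/2 × 1 = 9.78
  [3.5→9.5]: (8.49+1.49)/2 × 6 = 29.94
  [9.5→11.5]: (1.49+0.84)/2 × 2 = 2.33
  [11.5→15.5]: (0.84+0.26)/2 × 4 = 2.2
  Sum = 68.99 mcg/mL·h
intranasal spray tail: 0.26/0.291 = 0.893; AUC_ev,0→∞ = 68.99 + 0.893 = 69.883 mcg/mL·h
F = (AUC_ev/D_ev)/(AUC_iv/D_iv) = (69.883/5)/(354.218/5) = 13.9766/70.8436 = 0.1973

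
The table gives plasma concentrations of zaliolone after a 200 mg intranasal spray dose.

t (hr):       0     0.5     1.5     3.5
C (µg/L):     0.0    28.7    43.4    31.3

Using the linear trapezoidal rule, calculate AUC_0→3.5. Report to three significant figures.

AUC = 118 µg/L·hr

Trapezoidal AUC_0→3.5:
  [0→0.5]: (0.0+28.7)/2 × 0.5 = 7.175
  [0.5→1.5]: (28.7+43.4)/2 × 1 = 36.05
  [1.5→3.5]: (43.4+31.3)/2 × 2 = 74.7
  Sum = 117.925 µg/L·hr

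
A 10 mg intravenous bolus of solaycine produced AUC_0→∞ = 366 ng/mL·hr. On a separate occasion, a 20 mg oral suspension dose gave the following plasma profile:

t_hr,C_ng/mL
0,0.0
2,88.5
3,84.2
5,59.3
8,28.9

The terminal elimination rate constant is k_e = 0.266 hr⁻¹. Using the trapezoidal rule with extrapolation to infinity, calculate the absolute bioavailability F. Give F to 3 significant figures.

F = 0.764

Trapezoidal AUC_0→8 (oral suspension):
  [0→2]: (0.0+88.5)/2 × 2 = 88.5
  [2→3]: (88.5+84.2)/2 × 1 = 86.35
  [3→5]: (84.2+59.3)/2 × 2 = 143.5
  [5→8]: (59.3+28.9)/2 × 3 = 132.3
  Sum = 450.65 ng/mL·hr
Tail: C_last/k_e = 28.9/0.266 = 108.647
AUC_0→∞ (oral suspension) = 450.65 + 108.647 = 559.297 ng/mL·hr
F = (AUC_ev/D_ev)/(AUC_iv/D_iv) = (559.297/20)/(366/10) = 27.96485/36.6 = 0.7641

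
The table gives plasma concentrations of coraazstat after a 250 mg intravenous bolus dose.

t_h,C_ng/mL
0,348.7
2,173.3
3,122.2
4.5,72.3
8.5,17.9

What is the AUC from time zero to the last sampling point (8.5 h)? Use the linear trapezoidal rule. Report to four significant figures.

AUC = 996.0 ng/mL·h

Trapezoidal AUC_0→8.5:
  [0→2]: (348.7+173.3)/2 × 2 = 522.0
  [2→3]: (173.3+122.2)/2 × 1 = 147.75
  [3→4.5]: (122.2+72.3)/2 × 1.5 = 145.875
  [4.5→8.5]: (72.3+17.9)/2 × 4 = 180.4
  Sum = 996.025 ng/mL·h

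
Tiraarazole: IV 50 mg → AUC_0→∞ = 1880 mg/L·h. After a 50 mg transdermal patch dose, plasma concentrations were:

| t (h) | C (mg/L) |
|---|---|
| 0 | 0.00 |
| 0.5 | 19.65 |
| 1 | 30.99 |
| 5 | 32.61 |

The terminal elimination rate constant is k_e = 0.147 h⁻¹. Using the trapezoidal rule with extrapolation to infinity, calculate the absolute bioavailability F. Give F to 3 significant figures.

Trapezoidal AUC_0→5 (transdermal patch):
  [0→0.5]: (0.00+19.65)/2 × 0.5 = 4.9125
  [0.5→1]: (19.65+30.99)/2 × 0.5 = 12.66
  [1→5]: (30.99+32.61)/2 × 4 = 127.2
  Sum = 144.7725 mg/L·h
Tail: C_last/k_e = 32.61/0.147 = 221.837
AUC_0→∞ (transdermal patch) = 144.7725 + 221.837 = 366.6095 mg/L·h
F = (AUC_ev/D_ev)/(AUC_iv/D_iv) = (366.6095/50)/(1880/50) = 7.33219/37.6 = 0.1950

F = 0.195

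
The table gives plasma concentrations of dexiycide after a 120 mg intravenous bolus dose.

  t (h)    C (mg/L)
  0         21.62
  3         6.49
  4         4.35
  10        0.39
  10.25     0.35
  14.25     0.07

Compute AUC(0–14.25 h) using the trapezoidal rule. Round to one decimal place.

AUC = 62.7 mg/L·h

Trapezoidal AUC_0→14.25:
  [0→3]: (21.62+6.49)/2 × 3 = 42.165
  [3→4]: (6.49+4.35)/2 × 1 = 5.42
  [4→10]: (4.35+0.39)/2 × 6 = 14.22
  [10→10.25]: (0.39+0.35)/2 × 0.25 = 0.0925
  [10.25→14.25]: (0.35+0.07)/2 × 4 = 0.84
  Sum = 62.7375 mg/L·h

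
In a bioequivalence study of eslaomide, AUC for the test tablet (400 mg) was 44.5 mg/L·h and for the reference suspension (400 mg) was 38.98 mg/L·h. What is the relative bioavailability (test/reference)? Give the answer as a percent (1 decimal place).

F_rel = (AUC_test/D_test) / (AUC_ref/D_ref)
      = (44.5/400) / (38.98/400)
      = 0.11125 / 0.09745 = 1.1416 = 114.16%

F_rel = 114.2%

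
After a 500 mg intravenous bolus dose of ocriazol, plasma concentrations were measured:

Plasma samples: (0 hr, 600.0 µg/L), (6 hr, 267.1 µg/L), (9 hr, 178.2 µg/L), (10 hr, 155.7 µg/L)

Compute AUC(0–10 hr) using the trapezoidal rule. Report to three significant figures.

Trapezoidal AUC_0→10:
  [0→6]: (600.0+267.1)/2 × 6 = 2601.3
  [6→9]: (267.1+178.2)/2 × 3 = 667.95
  [9→10]: (178.2+155.7)/2 × 1 = 166.95
  Sum = 3436.2 µg/L·hr

AUC = 3440 µg/L·hr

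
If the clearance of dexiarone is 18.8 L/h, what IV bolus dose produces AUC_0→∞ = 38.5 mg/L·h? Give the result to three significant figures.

Dose_iv = CL × AUC_0→∞
     = 18.8 × 38.5 = 723.8 mg

Dose = 724 mg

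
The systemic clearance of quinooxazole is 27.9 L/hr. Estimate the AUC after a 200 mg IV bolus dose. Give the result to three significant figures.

AUC_0→∞ = Dose_iv / CL
        = 200 / 27.9 = 7.16846 mg/L·hr

AUC = 7.17 mg/L·hr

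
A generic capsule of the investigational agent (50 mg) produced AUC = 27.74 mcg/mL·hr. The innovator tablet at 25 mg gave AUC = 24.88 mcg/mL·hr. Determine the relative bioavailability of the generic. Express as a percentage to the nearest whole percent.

F_rel = 56%

F_rel = (AUC_test/D_test) / (AUC_ref/D_ref)
      = (27.74/50) / (24.88/25)
      = 0.5548 / 0.9952 = 0.5575 = 55.75%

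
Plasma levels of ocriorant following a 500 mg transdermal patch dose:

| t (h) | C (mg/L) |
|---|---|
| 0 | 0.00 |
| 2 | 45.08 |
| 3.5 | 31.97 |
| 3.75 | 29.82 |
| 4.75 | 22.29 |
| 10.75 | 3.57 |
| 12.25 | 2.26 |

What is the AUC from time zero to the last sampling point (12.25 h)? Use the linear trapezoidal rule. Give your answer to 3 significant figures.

AUC = 219 mg/L·h

Trapezoidal AUC_0→12.25:
  [0→2]: (0.00+45.08)/2 × 2 = 45.08
  [2→3.5]: (45.08+31.97)/2 × 1.5 = 57.7875
  [3.5→3.75]: (31.97+29.82)/2 × 0.25 = 7.72375
  [3.75→4.75]: (29.82+22.29)/2 × 1 = 26.055
  [4.75→10.75]: (22.29+3.57)/2 × 6 = 77.58
  [10.75→12.25]: (3.57+2.26)/2 × 1.5 = 4.3725
  Sum = 218.59875 mg/L·h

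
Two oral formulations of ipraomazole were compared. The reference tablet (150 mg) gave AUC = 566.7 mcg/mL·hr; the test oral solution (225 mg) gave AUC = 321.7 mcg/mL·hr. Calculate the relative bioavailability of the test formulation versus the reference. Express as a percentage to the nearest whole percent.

F_rel = 38%

F_rel = (AUC_test/D_test) / (AUC_ref/D_ref)
      = (321.7/225) / (566.7/150)
      = 1.42978 / 3.778 = 0.3784 = 37.84%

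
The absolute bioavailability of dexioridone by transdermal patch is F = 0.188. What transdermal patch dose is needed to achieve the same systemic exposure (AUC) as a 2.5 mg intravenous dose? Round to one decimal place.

For equal systemic exposure: F × D_ev = D_iv
D_ev = D_iv / F = 2.5 / 0.188 = 13.2979 mg

D_transdermal = 13.3 mg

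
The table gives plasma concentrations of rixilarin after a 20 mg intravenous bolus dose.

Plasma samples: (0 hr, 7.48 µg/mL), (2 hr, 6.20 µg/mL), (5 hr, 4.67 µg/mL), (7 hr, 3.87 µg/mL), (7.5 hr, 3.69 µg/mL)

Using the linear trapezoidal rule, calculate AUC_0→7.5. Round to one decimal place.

AUC = 40.4 µg/mL·hr

Trapezoidal AUC_0→7.5:
  [0→2]: (7.48+6.20)/2 × 2 = 13.68
  [2→5]: (6.20+4.67)/2 × 3 = 16.305
  [5→7]: (4.67+3.87)/2 × 2 = 8.54
  [7→7.5]: (3.87+3.69)/2 × 0.5 = 1.89
  Sum = 40.415 µg/mL·hr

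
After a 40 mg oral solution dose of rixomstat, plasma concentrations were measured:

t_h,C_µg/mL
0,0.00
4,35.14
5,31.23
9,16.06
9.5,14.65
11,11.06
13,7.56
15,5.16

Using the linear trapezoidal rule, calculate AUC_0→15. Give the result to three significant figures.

Trapezoidal AUC_0→15:
  [0→4]: (0.00+35.14)/2 × 4 = 70.28
  [4→5]: (35.14+31.23)/2 × 1 = 33.185
  [5→9]: (31.23+16.06)/2 × 4 = 94.58
  [9→9.5]: (16.06+14.65)/2 × 0.5 = 7.6775
  [9.5→11]: (14.65+11.06)/2 × 1.5 = 19.2825
  [11→13]: (11.06+7.56)/2 × 2 = 18.62
  [13→15]: (7.56+5.16)/2 × 2 = 12.72
  Sum = 256.345 µg/mL·h

AUC = 256 µg/mL·h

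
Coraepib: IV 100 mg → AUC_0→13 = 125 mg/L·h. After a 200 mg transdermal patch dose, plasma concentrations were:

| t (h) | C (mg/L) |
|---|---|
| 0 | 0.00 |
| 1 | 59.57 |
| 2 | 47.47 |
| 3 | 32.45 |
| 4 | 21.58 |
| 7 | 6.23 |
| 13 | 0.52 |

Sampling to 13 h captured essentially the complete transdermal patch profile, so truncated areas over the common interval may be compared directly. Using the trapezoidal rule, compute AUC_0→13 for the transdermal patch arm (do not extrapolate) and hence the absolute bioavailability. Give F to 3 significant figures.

F = 0.849

Trapezoidal AUC_0→13 (transdermal patch):
  [0→1]: (0.00+59.57)/2 × 1 = 29.785
  [1→2]: (59.57+47.47)/2 × 1 = 53.52
  [2→3]: (47.47+32.45)/2 × 1 = 39.96
  [3→4]: (32.45+21.58)/2 × 1 = 27.015
  [4→7]: (21.58+6.23)/2 × 3 = 41.715
  [7→13]: (6.23+0.52)/2 × 6 = 20.25
  Sum = 212.245 mg/L·h
F = (AUC_ev/D_ev)/(AUC_iv/D_iv) = (212.245/200)/(125/100) = 1.061225/1.25 = 0.8490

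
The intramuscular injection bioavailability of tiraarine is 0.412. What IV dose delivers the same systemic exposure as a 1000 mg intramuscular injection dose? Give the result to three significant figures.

Systemic exposure from an extravascular dose = F × D_ev, so the equivalent IV dose is F × D_ev.
D_iv = F × D_ev = 0.412 × 1000 = 412 mg

D_iv = 412 mg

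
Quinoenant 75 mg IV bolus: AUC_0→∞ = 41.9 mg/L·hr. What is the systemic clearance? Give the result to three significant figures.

CL = 1.79 L/hr

CL = Dose_iv / AUC_0→∞
   = 75 / 41.9 = 1.78998 L/hr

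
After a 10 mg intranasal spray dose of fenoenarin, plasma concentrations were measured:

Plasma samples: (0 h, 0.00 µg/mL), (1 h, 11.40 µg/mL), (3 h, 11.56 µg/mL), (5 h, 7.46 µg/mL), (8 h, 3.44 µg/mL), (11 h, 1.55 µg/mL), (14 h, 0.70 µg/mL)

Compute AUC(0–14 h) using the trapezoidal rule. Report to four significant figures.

Trapezoidal AUC_0→14:
  [0→1]: (0.00+11.40)/2 × 1 = 5.7
  [1→3]: (11.40+11.56)/2 × 2 = 22.96
  [3→5]: (11.56+7.46)/2 × 2 = 19.02
  [5→8]: (7.46+3.44)/2 × 3 = 16.35
  [8→11]: (3.44+1.55)/2 × 3 = 7.485
  [11→14]: (1.55+0.70)/2 × 3 = 3.375
  Sum = 74.89 µg/mL·h

AUC = 74.89 µg/mL·h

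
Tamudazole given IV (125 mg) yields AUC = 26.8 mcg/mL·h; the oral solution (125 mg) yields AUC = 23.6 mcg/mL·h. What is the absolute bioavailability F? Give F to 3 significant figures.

F = (AUC_ev / D_ev) / (AUC_iv / D_iv)
  = (23.6/125) / (26.8/125)
  = 0.1888 / 0.2144 = 0.8806

F = 0.881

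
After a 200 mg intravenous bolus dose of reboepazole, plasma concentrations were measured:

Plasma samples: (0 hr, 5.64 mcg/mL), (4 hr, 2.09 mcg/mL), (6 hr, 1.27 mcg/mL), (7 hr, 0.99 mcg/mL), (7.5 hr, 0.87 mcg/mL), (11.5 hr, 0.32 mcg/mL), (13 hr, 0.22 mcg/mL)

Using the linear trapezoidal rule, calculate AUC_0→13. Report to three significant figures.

AUC = 23.2 mcg/mL·hr

Trapezoidal AUC_0→13:
  [0→4]: (5.64+2.09)/2 × 4 = 15.46
  [4→6]: (2.09+1.27)/2 × 2 = 3.36
  [6→7]: (1.27+0.99)/2 × 1 = 1.13
  [7→7.5]: (0.99+0.87)/2 × 0.5 = 0.465
  [7.5→11.5]: (0.87+0.32)/2 × 4 = 2.38
  [11.5→13]: (0.32+0.22)/2 × 1.5 = 0.405
  Sum = 23.2 mcg/mL·hr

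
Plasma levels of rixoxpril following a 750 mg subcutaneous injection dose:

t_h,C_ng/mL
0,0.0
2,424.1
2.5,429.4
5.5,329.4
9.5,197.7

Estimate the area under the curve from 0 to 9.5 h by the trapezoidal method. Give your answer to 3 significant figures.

Trapezoidal AUC_0→9.5:
  [0→2]: (0.0+424.1)/2 × 2 = 424.1
  [2→2.5]: (424.1+429.4)/2 × 0.5 = 213.375
  [2.5→5.5]: (429.4+329.4)/2 × 3 = 1138.2
  [5.5→9.5]: (329.4+197.7)/2 × 4 = 1054.2
  Sum = 2829.875 ng/mL·h

AUC = 2830 ng/mL·h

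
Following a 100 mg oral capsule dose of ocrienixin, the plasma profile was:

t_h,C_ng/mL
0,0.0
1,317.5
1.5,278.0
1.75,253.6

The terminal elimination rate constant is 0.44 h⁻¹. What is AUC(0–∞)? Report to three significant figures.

Trapezoidal AUC_0→1.75:
  [0→1]: (0.0+317.5)/2 × 1 = 158.75
  [1→1.5]: (317.5+278.0)/2 × 0.5 = 148.875
  [1.5→1.75]: (278.0+253.6)/2 × 0.25 = 66.45
  Sum = 374.075 ng/mL·h
Extrapolated tail: C_last / k_e = 253.6 / 0.44 = 576.364
AUC_0→∞ = 374.075 + 576.364 = 950.439 ng/mL·h

AUC = 950 ng/mL·h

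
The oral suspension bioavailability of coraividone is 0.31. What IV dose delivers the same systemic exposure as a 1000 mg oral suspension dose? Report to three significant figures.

Systemic exposure from an extravascular dose = F × D_ev, so the equivalent IV dose is F × D_ev.
D_iv = F × D_ev = 0.31 × 1000 = 310 mg

D_iv = 310 mg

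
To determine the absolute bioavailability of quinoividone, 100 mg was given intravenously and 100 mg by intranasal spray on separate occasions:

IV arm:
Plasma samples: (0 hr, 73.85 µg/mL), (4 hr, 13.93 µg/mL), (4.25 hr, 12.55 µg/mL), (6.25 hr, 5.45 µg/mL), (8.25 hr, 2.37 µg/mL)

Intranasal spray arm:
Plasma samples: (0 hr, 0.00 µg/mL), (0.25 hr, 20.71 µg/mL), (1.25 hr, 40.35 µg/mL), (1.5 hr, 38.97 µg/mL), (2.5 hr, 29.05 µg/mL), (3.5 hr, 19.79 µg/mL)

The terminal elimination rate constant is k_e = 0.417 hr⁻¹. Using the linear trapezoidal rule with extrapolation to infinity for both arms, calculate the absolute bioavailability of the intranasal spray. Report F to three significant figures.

Trapezoidal AUC_0→8.25 (IV):
  [0→4]: (73.85+13.93)/2 × 4 = 175.56
  [4→4.25]: (13.93+12.55)/2 × 0.25 = 3.31
  [4.25→6.25]: (12.55+5.45)/2 × 2 = 18.0
  [6.25→8.25]: (5.45+2.37)/2 × 2 = 7.82
  Sum = 204.69 µg/mL·hr
IV tail: 2.37/0.417 = 5.683; AUC_iv,0→∞ = 204.69 + 5.683 = 210.373 µg/mL·hr
Trapezoidal AUC_0→3.5 (intranasal spray):
  [0→0.25]: (0.00+20.71)/2 × 0.25 = 2.58875
  [0.25→1.25]: (20.71+40.35)/2 × 1 = 30.53
  [1.25→1.5]: (40.35+38.97)/2 × 0.25 = 9.915
  [1.5→2.5]: (38.97+29.05)/2 × 1 = 34.01
  [2.5→3.5]: (29.05+19.79)/2 × 1 = 24.42
  Sum = 101.46375 µg/mL·hr
intranasal spray tail: 19.79/0.417 = 47.458; AUC_ev,0→∞ = 101.46375 + 47.458 = 148.92175 µg/mL·hr
F = (AUC_ev/D_ev)/(AUC_iv/D_iv) = (148.92175/100)/(210.373/100) = 1.4892175/2.10373 = 0.7079

F = 0.708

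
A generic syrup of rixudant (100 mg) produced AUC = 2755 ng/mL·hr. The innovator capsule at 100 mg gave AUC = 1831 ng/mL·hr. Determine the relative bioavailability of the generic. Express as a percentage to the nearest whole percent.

F_rel = (AUC_test/D_test) / (AUC_ref/D_ref)
      = (2755/100) / (1831/100)
      = 27.55 / 18.31 = 1.5046 = 150.46%

F_rel = 150%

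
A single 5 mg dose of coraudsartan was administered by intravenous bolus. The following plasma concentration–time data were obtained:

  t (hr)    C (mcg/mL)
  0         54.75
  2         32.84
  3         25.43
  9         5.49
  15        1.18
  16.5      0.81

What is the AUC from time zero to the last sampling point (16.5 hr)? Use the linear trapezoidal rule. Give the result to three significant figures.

Trapezoidal AUC_0→16.5:
  [0→2]: (54.75+32.84)/2 × 2 = 87.59
  [2→3]: (32.84+25.43)/2 × 1 = 29.135
  [3→9]: (25.43+5.49)/2 × 6 = 92.76
  [9→15]: (5.49+1.18)/2 × 6 = 20.01
  [15→16.5]: (1.18+0.81)/2 × 1.5 = 1.4925
  Sum = 230.9875 mcg/mL·hr

AUC = 231 mcg/mL·hr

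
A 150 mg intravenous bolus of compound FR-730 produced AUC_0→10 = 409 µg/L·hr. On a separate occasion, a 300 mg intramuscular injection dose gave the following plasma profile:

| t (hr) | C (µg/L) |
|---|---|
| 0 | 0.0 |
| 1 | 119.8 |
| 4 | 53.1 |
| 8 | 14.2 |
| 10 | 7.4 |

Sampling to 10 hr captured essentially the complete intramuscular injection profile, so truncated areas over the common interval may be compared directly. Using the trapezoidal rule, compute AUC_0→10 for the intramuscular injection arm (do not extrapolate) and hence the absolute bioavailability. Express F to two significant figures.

Trapezoidal AUC_0→10 (intramuscular injection):
  [0→1]: (0.0+119.8)/2 × 1 = 59.9
  [1→4]: (119.8+53.1)/2 × 3 = 259.35
  [4→8]: (53.1+14.2)/2 × 4 = 134.6
  [8→10]: (14.2+7.4)/2 × 2 = 21.6
  Sum = 475.45 µg/L·hr
F = (AUC_ev/D_ev)/(AUC_iv/D_iv) = (475.45/300)/(409/150) = 1.58483/2.72667 = 0.5812

F = 0.58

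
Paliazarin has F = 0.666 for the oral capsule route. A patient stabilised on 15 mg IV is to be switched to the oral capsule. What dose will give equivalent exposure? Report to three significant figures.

For equal systemic exposure: F × D_ev = D_iv
D_ev = D_iv / F = 15 / 0.666 = 22.5225 mg

D_oral = 22.5 mg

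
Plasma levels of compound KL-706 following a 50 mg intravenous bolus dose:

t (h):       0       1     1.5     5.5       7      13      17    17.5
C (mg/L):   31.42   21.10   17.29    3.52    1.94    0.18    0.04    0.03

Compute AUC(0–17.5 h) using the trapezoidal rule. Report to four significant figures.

Trapezoidal AUC_0→17.5:
  [0→1]: (31.42+21.10)/2 × 1 = 26.26
  [1→1.5]: (21.10+17.29)/2 × 0.5 = 9.5975
  [1.5→5.5]: (17.29+3.52)/2 × 4 = 41.62
  [5.5→7]: (3.52+1.94)/2 × 1.5 = 4.095
  [7→13]: (1.94+0.18)/2 × 6 = 6.36
  [13→17]: (0.18+0.04)/2 × 4 = 0.44
  [17→17.5]: (0.04+0.03)/2 × 0.5 = 0.0175
  Sum = 88.39 mg/L·h

AUC = 88.39 mg/L·h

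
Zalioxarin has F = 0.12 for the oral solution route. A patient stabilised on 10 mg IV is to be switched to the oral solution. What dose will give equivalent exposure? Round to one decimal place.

D_oral = 83.3 mg

For equal systemic exposure: F × D_ev = D_iv
D_ev = D_iv / F = 10 / 0.12 = 83.3333 mg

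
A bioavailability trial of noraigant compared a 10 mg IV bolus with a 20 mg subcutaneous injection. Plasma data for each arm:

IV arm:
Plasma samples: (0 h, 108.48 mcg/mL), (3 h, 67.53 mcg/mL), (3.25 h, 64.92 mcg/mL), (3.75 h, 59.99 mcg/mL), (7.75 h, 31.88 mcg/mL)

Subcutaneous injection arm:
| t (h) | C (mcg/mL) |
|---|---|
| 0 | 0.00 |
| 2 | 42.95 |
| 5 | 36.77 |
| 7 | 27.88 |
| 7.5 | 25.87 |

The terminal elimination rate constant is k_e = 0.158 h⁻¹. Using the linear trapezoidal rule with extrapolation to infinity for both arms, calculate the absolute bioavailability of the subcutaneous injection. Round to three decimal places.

F = 0.290

Trapezoidal AUC_0→7.75 (IV):
  [0→3]: (108.48+67.53)/2 × 3 = 264.015
  [3→3.25]: (67.53+64.92)/2 × 0.25 = 16.55625
  [3.25→3.75]: (64.92+59.99)/2 × 0.5 = 31.2275
  [3.75→7.75]: (59.99+31.88)/2 × 4 = 183.74
  Sum = 495.53875 mcg/mL·h
IV tail: 31.88/0.158 = 201.772; AUC_iv,0→∞ = 495.53875 + 201.772 = 697.31075 mcg/mL·h
Trapezoidal AUC_0→7.5 (subcutaneous injection):
  [0→2]: (0.00+42.95)/2 × 2 = 42.95
  [2→5]: (42.95+36.77)/2 × 3 = 119.58
  [5→7]: (36.77+27.88)/2 × 2 = 64.65
  [7→7.5]: (27.88+25.87)/2 × 0.5 = 13.4375
  Sum = 240.6175 mcg/mL·h
subcutaneous injection tail: 25.87/0.158 = 163.734; AUC_ev,0→∞ = 240.6175 + 163.734 = 404.3515 mcg/mL·h
F = (AUC_ev/D_ev)/(AUC_iv/D_iv) = (404.3515/20)/(697.31075/10) = 20.217575/69.731075 = 0.2899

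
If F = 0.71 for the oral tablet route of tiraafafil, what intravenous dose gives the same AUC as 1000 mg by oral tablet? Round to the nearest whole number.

Systemic exposure from an extravascular dose = F × D_ev, so the equivalent IV dose is F × D_ev.
D_iv = F × D_ev = 0.71 × 1000 = 710 mg

D_iv = 710 mg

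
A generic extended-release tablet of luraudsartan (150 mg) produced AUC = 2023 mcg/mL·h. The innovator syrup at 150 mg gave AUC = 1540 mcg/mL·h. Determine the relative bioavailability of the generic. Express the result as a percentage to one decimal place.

F_rel = 131.4%

F_rel = (AUC_test/D_test) / (AUC_ref/D_ref)
      = (2023/150) / (1540/150)
      = 13.4867 / 10.2667 = 1.3136 = 131.36%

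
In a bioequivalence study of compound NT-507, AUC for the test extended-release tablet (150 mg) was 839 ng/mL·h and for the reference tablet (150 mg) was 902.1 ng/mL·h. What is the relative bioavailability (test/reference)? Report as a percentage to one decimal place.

F_rel = (AUC_test/D_test) / (AUC_ref/D_ref)
      = (839/150) / (902.1/150)
      = 5.59333 / 6.014 = 0.9301 = 93.01%

F_rel = 93.0%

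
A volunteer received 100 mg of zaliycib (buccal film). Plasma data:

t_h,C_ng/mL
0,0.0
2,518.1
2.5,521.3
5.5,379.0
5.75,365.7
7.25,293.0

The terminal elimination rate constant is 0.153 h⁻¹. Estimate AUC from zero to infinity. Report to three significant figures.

Trapezoidal AUC_0→7.25:
  [0→2]: (0.0+518.1)/2 × 2 = 518.1
  [2→2.5]: (518.1+521.3)/2 × 0.5 = 259.85
  [2.5→5.5]: (521.3+379.0)/2 × 3 = 1350.45
  [5.5→5.75]: (379.0+365.7)/2 × 0.25 = 93.0875
  [5.75→7.25]: (365.7+293.0)/2 × 1.5 = 494.025
  Sum = 2715.5125 ng/mL·h
Extrapolated tail: C_last / k_e = 293.0 / 0.153 = 1915.033
AUC_0→∞ = 2715.5125 + 1915.033 = 4630.5455 ng/mL·h

AUC = 4630 ng/mL·h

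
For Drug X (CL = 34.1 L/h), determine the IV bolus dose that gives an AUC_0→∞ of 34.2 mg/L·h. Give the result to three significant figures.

Dose_iv = CL × AUC_0→∞
     = 34.1 × 34.2 = 1166.22 mg

Dose = 1170 mg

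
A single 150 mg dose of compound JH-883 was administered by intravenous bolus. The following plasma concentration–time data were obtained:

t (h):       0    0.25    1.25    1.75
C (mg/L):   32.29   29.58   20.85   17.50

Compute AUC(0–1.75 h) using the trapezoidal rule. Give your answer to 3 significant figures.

AUC = 42.5 mg/L·h

Trapezoidal AUC_0→1.75:
  [0→0.25]: (32.29+29.58)/2 × 0.25 = 7.73375
  [0.25→1.25]: (29.58+20.85)/2 × 1 = 25.215
  [1.25→1.75]: (20.85+17.50)/2 × 0.5 = 9.5875
  Sum = 42.53625 mg/L·h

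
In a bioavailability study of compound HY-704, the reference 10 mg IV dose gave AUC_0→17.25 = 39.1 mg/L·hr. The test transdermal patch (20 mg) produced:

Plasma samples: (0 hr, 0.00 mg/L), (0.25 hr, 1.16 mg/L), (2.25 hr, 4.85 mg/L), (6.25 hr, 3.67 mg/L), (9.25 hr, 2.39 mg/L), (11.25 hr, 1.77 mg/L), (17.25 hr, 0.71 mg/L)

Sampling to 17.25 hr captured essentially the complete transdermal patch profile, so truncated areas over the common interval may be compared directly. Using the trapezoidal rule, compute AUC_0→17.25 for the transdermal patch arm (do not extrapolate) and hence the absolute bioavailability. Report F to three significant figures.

Trapezoidal AUC_0→17.25 (transdermal patch):
  [0→0.25]: (0.00+1.16)/2 × 0.25 = 0.145
  [0.25→2.25]: (1.16+4.85)/2 × 2 = 6.01
  [2.25→6.25]: (4.85+3.67)/2 × 4 = 17.04
  [6.25→9.25]: (3.67+2.39)/2 × 3 = 9.09
  [9.25→11.25]: (2.39+1.77)/2 × 2 = 4.16
  [11.25→17.25]: (1.77+0.71)/2 × 6 = 7.44
  Sum = 43.885 mg/L·hr
F = (AUC_ev/D_ev)/(AUC_iv/D_iv) = (43.885/20)/(39.1/10) = 2.19425/3.91 = 0.5612

F = 0.561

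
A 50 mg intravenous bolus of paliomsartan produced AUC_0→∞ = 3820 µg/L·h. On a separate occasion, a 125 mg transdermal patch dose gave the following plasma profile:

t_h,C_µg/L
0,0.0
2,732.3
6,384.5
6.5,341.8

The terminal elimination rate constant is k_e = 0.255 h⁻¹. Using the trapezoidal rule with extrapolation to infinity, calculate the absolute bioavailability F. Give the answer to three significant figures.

Trapezoidal AUC_0→6.5 (transdermal patch):
  [0→2]: (0.0+732.3)/2 × 2 = 732.3
  [2→6]: (732.3+384.5)/2 × 4 = 2233.6
  [6→6.5]: (384.5+341.8)/2 × 0.5 = 181.575
  Sum = 3147.475 µg/L·h
Tail: C_last/k_e = 341.8/0.255 = 1340.392
AUC_0→∞ (transdermal patch) = 3147.475 + 1340.392 = 4487.867 µg/L·h
F = (AUC_ev/D_ev)/(AUC_iv/D_iv) = (4487.867/125)/(3820/50) = 35.902936/76.4 = 0.4699

F = 0.470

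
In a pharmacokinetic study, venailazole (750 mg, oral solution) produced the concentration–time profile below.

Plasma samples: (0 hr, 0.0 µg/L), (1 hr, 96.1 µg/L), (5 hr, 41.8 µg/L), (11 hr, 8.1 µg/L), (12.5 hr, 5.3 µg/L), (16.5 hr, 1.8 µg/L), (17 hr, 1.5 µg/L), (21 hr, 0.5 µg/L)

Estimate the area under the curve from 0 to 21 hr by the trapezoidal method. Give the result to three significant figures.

AUC = 503 µg/L·hr

Trapezoidal AUC_0→21:
  [0→1]: (0.0+96.1)/2 × 1 = 48.05
  [1→5]: (96.1+41.8)/2 × 4 = 275.8
  [5→11]: (41.8+8.1)/2 × 6 = 149.7
  [11→12.5]: (8.1+5.3)/2 × 1.5 = 10.05
  [12.5→16.5]: (5.3+1.8)/2 × 4 = 14.2
  [16.5→17]: (1.8+1.5)/2 × 0.5 = 0.825
  [17→21]: (1.5+0.5)/2 × 4 = 4.0
  Sum = 502.625 µg/L·hr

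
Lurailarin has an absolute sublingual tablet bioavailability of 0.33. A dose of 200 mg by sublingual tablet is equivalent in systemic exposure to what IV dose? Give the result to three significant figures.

Systemic exposure from an extravascular dose = F × D_ev, so the equivalent IV dose is F × D_ev.
D_iv = F × D_ev = 0.33 × 200 = 66 mg

D_iv = 66.0 mg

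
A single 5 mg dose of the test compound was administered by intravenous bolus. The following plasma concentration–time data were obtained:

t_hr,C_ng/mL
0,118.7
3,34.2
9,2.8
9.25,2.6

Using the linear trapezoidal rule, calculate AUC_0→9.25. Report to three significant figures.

AUC = 341 ng/mL·hr

Trapezoidal AUC_0→9.25:
  [0→3]: (118.7+34.2)/2 × 3 = 229.35
  [3→9]: (34.2+2.8)/2 × 6 = 111.0
  [9→9.25]: (2.8+2.6)/2 × 0.25 = 0.675
  Sum = 341.025 ng/mL·hr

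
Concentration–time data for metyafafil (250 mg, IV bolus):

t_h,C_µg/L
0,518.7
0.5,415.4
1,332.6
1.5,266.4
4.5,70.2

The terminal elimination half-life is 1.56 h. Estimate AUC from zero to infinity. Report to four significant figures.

AUC = 1233 µg/L·h

Trapezoidal AUC_0→4.5:
  [0→0.5]: (518.7+415.4)/2 × 0.5 = 233.525
  [0.5→1]: (415.4+332.6)/2 × 0.5 = 187.0
  [1→1.5]: (332.6+266.4)/2 × 0.5 = 149.75
  [1.5→4.5]: (266.4+70.2)/2 × 3 = 504.9
  Sum = 1075.175 µg/L·h
k_e = ln2 / t½ = 0.693147 / 1.56 = 0.4443 h^-1
Extrapolated tail: C_last / k_e = 70.2 / 0.4443 = 158.001
AUC_0→∞ = 1075.175 + 158.001 = 1233.176 µg/L·h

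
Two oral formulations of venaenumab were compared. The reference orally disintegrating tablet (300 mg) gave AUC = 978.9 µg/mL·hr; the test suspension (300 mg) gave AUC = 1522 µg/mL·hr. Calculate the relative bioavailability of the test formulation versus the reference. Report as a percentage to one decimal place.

F_rel = 155.5%

F_rel = (AUC_test/D_test) / (AUC_ref/D_ref)
      = (1522/300) / (978.9/300)
      = 5.07333 / 3.263 = 1.5548 = 155.48%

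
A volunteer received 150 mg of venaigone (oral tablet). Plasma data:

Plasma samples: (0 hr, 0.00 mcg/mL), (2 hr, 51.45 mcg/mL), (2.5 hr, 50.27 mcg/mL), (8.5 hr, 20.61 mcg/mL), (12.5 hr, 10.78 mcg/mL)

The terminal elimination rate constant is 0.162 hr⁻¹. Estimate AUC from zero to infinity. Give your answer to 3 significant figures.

AUC = 419 mcg/mL·hr

Trapezoidal AUC_0→12.5:
  [0→2]: (0.00+51.45)/2 × 2 = 51.45
  [2→2.5]: (51.45+50.27)/2 × 0.5 = 25.43
  [2.5→8.5]: (50.27+20.61)/2 × 6 = 212.64
  [8.5→12.5]: (20.61+10.78)/2 × 4 = 62.78
  Sum = 352.3 mcg/mL·hr
Extrapolated tail: C_last / k_e = 10.78 / 0.162 = 66.543
AUC_0→∞ = 352.3 + 66.543 = 418.843 mcg/mL·hr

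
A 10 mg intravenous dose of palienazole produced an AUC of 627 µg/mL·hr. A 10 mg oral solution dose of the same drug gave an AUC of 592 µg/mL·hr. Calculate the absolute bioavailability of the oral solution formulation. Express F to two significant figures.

F = 0.94

F = (AUC_ev / D_ev) / (AUC_iv / D_iv)
  = (592/10) / (627/10)
  = 59.2 / 62.7 = 0.9442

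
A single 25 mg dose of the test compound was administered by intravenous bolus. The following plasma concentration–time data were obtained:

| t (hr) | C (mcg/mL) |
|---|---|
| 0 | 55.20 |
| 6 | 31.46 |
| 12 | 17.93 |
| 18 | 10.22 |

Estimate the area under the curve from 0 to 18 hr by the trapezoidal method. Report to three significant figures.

Trapezoidal AUC_0→18:
  [0→6]: (55.20+31.46)/2 × 6 = 259.98
  [6→12]: (31.46+17.93)/2 × 6 = 148.17
  [12→18]: (17.93+10.22)/2 × 6 = 84.45
  Sum = 492.6 mcg/mL·hr

AUC = 493 mcg/mL·hr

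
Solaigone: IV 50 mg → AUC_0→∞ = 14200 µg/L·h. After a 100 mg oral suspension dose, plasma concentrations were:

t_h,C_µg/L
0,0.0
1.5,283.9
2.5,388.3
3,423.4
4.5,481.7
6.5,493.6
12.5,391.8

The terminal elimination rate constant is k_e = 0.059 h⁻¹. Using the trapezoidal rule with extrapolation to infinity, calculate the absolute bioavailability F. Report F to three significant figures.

Trapezoidal AUC_0→12.5 (oral suspension):
  [0→1.5]: (0.0+283.9)/2 × 1.5 = 212.925
  [1.5→2.5]: (283.9+388.3)/2 × 1 = 336.1
  [2.5→3]: (388.3+423.4)/2 × 0.5 = 202.925
  [3→4.5]: (423.4+481.7)/2 × 1.5 = 678.825
  [4.5→6.5]: (481.7+493.6)/2 × 2 = 975.3
  [6.5→12.5]: (493.6+391.8)/2 × 6 = 2656.2
  Sum = 5062.275 µg/L·h
Tail: C_last/k_e = 391.8/0.059 = 6640.678
AUC_0→∞ (oral suspension) = 5062.275 + 6640.678 = 11702.953 µg/L·h
F = (AUC_ev/D_ev)/(AUC_iv/D_iv) = (11702.953/100)/(14200/50) = 117.02953/284 = 0.4121

F = 0.412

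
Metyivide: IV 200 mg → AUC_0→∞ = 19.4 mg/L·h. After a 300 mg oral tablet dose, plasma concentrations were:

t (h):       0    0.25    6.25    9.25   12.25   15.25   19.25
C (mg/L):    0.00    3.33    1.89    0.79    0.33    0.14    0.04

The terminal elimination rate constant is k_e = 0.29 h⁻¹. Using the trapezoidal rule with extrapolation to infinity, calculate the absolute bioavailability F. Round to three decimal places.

Trapezoidal AUC_0→19.25 (oral tablet):
  [0→0.25]: (0.00+3.33)/2 × 0.25 = 0.41625
  [0.25→6.25]: (3.33+1.89)/2 × 6 = 15.66
  [6.25→9.25]: (1.89+0.79)/2 × 3 = 4.02
  [9.25→12.25]: (0.79+0.33)/2 × 3 = 1.68
  [12.25→15.25]: (0.33+0.14)/2 × 3 = 0.705
  [15.25→19.25]: (0.14+0.04)/2 × 4 = 0.36
  Sum = 22.84125 mg/L·h
Tail: C_last/k_e = 0.04/0.29 = 0.138
AUC_0→∞ (oral tablet) = 22.84125 + 0.138 = 22.97925 mg/L·h
F = (AUC_ev/D_ev)/(AUC_iv/D_iv) = (22.97925/300)/(19.4/200) = 0.0765975/0.097 = 0.7897

F = 0.790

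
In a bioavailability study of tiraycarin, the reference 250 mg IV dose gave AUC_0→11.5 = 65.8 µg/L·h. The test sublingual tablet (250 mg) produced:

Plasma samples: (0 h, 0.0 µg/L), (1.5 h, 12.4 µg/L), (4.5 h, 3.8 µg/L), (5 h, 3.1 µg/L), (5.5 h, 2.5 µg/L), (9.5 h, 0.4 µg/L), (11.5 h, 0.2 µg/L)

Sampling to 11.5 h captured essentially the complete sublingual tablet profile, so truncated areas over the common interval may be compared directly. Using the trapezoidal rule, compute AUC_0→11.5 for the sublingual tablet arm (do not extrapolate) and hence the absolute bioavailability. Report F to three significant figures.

F = 0.655

Trapezoidal AUC_0→11.5 (sublingual tablet):
  [0→1.5]: (0.0+12.4)/2 × 1.5 = 9.3
  [1.5→4.5]: (12.4+3.8)/2 × 3 = 24.3
  [4.5→5]: (3.8+3.1)/2 × 0.5 = 1.725
  [5→5.5]: (3.1+2.5)/2 × 0.5 = 1.4
  [5.5→9.5]: (2.5+0.4)/2 × 4 = 5.8
  [9.5→11.5]: (0.4+0.2)/2 × 2 = 0.6
  Sum = 43.125 µg/L·h
F = (AUC_ev/D_ev)/(AUC_iv/D_iv) = (43.125/250)/(65.8/250) = 0.1725/0.2632 = 0.6554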